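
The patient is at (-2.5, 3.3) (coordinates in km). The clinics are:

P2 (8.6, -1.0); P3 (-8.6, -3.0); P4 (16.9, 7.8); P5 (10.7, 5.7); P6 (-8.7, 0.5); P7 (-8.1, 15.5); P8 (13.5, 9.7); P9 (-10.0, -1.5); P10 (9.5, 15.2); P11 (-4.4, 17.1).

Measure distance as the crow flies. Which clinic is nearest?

Distances from (-2.5, 3.3):
P2: 11.904 km
P3: 8.769 km
P4: 19.915 km
P5: 13.416 km
P6: 6.803 km
P7: 13.424 km
P8: 17.233 km
P9: 8.904 km
P10: 16.900 km
P11: 13.930 km
Minimum: P6 at 6.803 km.

P6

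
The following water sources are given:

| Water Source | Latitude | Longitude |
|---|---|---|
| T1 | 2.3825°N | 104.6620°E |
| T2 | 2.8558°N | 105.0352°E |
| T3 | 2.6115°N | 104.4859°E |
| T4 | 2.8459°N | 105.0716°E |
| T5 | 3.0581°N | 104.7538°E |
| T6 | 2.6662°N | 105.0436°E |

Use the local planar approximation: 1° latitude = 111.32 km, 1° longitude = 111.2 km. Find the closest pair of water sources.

T2 and T4

Pairwise distances:
T1–T2: 67.0689 km
T1–T3: 32.1454 km
T1–T4: 68.8161 km
T1–T5: 75.8974 km
T1–T6: 52.8964 km
T2–T3: 66.8627 km
T2–T4: 4.1950 km
T2–T5: 38.5528 km
T2–T6: 21.1269 km
T3–T4: 70.1624 km
T3–T5: 57.9578 km
T3–T6: 62.3145 km
T4–T5: 42.5073 km
T4–T6: 20.2451 km
T5–T6: 54.2379 km
Closest pair: T2–T4 at 4.1950 km.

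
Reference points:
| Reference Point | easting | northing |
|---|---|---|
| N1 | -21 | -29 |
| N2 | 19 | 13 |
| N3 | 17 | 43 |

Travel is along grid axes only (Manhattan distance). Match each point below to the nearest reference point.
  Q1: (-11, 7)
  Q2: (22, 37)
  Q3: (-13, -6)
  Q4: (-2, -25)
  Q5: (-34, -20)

Q1 at (-11, 7):
  N1: |-10| + |-36| = 10 + 36 = 46
  N2: |30| + |6| = 30 + 6 = 36
  N3: |28| + |36| = 28 + 36 = 64
  → nearest: N2 (36)
Q2 at (22, 37):
  N1: |-43| + |-66| = 43 + 66 = 109
  N2: |-3| + |-24| = 3 + 24 = 27
  N3: |-5| + |6| = 5 + 6 = 11
  → nearest: N3 (11)
Q3 at (-13, -6):
  N1: |-8| + |-23| = 8 + 23 = 31
  N2: |32| + |19| = 32 + 19 = 51
  N3: |30| + |49| = 30 + 49 = 79
  → nearest: N1 (31)
Q4 at (-2, -25):
  N1: |-19| + |-4| = 19 + 4 = 23
  N2: |21| + |38| = 21 + 38 = 59
  N3: |19| + |68| = 19 + 68 = 87
  → nearest: N1 (23)
Q5 at (-34, -20):
  N1: |13| + |-9| = 13 + 9 = 22
  N2: |53| + |33| = 53 + 33 = 86
  N3: |51| + |63| = 51 + 63 = 114
  → nearest: N1 (22)

Q1→N2; Q2→N3; Q3→N1; Q4→N1; Q5→N1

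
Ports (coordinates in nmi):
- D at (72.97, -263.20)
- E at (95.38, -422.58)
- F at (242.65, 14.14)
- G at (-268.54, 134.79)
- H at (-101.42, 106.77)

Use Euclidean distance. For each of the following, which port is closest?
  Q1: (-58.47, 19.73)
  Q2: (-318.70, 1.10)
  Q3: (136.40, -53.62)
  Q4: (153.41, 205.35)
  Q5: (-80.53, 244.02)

Q1→H; Q2→G; Q3→F; Q4→F; Q5→H

Q1 at (-58.47, 19.73):
  D: √((131.44)² + (-282.93)²) = √(17276.4736 + 80049.3849) = 311.97 nmi
  E: √((153.85)² + (-442.31)²) = √(23669.8225 + 195638.1361) = 468.30 nmi
  F: √((301.12)² + (-5.59)²) = √(90673.2544 + 31.2481) = 301.17 nmi
  G: √((-210.07)² + (115.06)²) = √(44129.4049 + 13238.8036) = 239.52 nmi
  H: √((-42.95)² + (87.04)²) = √(1844.7025 + 7575.9616) = 97.06 nmi
  → nearest: H (97.06 nmi)
Q2 at (-318.70, 1.10):
  D: √((391.67)² + (-264.30)²) = √(153405.3889 + 69854.4900) = 472.50 nmi
  E: √((414.08)² + (-423.68)²) = √(171462.2464 + 179504.7424) = 592.42 nmi
  F: √((561.35)² + (13.04)²) = √(315113.8225 + 170.0416) = 561.50 nmi
  G: √((50.16)² + (133.69)²) = √(2516.0256 + 17873.0161) = 142.79 nmi
  H: √((217.28)² + (105.67)²) = √(47210.5984 + 11166.1489) = 241.61 nmi
  → nearest: G (142.79 nmi)
Q3 at (136.40, -53.62):
  D: √((-63.43)² + (-209.58)²) = √(4023.3649 + 43923.7764) = 218.97 nmi
  E: √((-41.02)² + (-368.96)²) = √(1682.6404 + 136131.4816) = 371.23 nmi
  F: √((106.25)² + (67.76)²) = √(11289.0625 + 4591.4176) = 126.02 nmi
  G: √((-404.94)² + (188.41)²) = √(163976.4036 + 35498.3281) = 446.63 nmi
  H: √((-237.82)² + (160.39)²) = √(56558.3524 + 25724.9521) = 286.85 nmi
  → nearest: F (126.02 nmi)
Q4 at (153.41, 205.35):
  D: √((-80.44)² + (-468.55)²) = √(6470.5936 + 219539.1025) = 475.40 nmi
  E: √((-58.03)² + (-627.93)²) = √(3367.4809 + 394296.0849) = 630.61 nmi
  F: √((89.24)² + (-191.21)²) = √(7963.7776 + 36561.2641) = 211.01 nmi
  G: √((-421.95)² + (-70.56)²) = √(178041.8025 + 4978.7136) = 427.81 nmi
  H: √((-254.83)² + (-98.58)²) = √(64938.3289 + 9718.0164) = 273.23 nmi
  → nearest: F (211.01 nmi)
Q5 at (-80.53, 244.02):
  D: √((153.50)² + (-507.22)²) = √(23562.2500 + 257272.1284) = 529.94 nmi
  E: √((175.91)² + (-666.60)²) = √(30944.3281 + 444355.5600) = 689.42 nmi
  F: √((323.18)² + (-229.88)²) = √(104445.3124 + 52844.8144) = 396.60 nmi
  G: √((-188.01)² + (-109.23)²) = √(35347.7601 + 11931.1929) = 217.44 nmi
  H: √((-20.89)² + (-137.25)²) = √(436.3921 + 18837.5625) = 138.83 nmi
  → nearest: H (138.83 nmi)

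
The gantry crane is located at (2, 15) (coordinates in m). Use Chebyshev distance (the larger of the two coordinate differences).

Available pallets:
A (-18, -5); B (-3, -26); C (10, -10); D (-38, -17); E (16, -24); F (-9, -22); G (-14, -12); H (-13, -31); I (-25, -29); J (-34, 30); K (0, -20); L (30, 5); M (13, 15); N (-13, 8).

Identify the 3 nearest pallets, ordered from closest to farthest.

M, N, A

Distances from (2, 15):
A: 20 m
B: 41 m
C: 25 m
D: 40 m
E: 39 m
F: 37 m
G: 27 m
H: 46 m
I: 44 m
J: 36 m
K: 35 m
L: 28 m
M: 11 m
N: 15 m
Sorted: M (11 m) < N (15 m) < A (20 m) < C (25 m) < G (27 m) < …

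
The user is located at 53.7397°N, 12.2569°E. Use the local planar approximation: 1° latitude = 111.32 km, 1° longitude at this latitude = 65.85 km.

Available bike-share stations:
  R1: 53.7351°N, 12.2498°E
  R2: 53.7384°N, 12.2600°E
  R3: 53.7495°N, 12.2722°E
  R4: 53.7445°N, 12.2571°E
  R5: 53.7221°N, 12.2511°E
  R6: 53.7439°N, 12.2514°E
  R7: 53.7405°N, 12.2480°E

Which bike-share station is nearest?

R2

Distances from 53.7397°N, 12.2569°E:
R1: √((-0.0046·111.32)² + (-0.0071·65.85)²) = √(0.262218 + 0.218589) = 0.6934 km
R2: √((-0.0013·111.32)² + (0.0031·65.85)²) = √(0.020943 + 0.041671) = 0.2502 km
R3: √((0.0098·111.32)² + (0.0153·65.85)²) = √(1.190141 + 1.015066) = 1.4850 km
R4: √((0.0048·111.32)² + (0.0002·65.85)²) = √(0.285515 + 0.000173) = 0.5345 km
R5: √((-0.0176·111.32)² + (-0.0058·65.85)²) = √(3.838590 + 0.145871) = 1.9961 km
R6: √((0.0042·111.32)² + (-0.0055·65.85)²) = √(0.218597 + 0.131171) = 0.5914 km
R7: √((0.0008·111.32)² + (-0.0089·65.85)²) = √(0.007931 + 0.343472) = 0.5928 km
Minimum: R2 at 0.2502 km.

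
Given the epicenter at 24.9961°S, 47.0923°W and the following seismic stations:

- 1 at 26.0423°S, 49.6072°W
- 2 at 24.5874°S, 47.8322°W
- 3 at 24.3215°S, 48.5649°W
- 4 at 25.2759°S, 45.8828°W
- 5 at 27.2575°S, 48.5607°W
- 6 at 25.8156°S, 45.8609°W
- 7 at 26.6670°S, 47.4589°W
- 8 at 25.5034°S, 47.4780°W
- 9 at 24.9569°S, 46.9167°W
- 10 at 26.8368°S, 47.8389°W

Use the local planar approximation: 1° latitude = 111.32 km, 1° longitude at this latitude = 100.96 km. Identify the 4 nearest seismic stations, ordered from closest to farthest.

Distances from 24.9961°S, 47.0923°W:
1: 279.3403 km
2: 87.4647 km
3: 166.5633 km
4: 126.0210 km
5: 292.1481 km
6: 154.2022 km
7: 189.6512 km
8: 68.5967 km
9: 18.2577 km
10: 218.3310 km
Sorted: 9 (18.2577 km) < 8 (68.5967 km) < 2 (87.4647 km) < 4 (126.0210 km) < 6 (154.2022 km) < 3 (166.5633 km) < …

9, 8, 2, 4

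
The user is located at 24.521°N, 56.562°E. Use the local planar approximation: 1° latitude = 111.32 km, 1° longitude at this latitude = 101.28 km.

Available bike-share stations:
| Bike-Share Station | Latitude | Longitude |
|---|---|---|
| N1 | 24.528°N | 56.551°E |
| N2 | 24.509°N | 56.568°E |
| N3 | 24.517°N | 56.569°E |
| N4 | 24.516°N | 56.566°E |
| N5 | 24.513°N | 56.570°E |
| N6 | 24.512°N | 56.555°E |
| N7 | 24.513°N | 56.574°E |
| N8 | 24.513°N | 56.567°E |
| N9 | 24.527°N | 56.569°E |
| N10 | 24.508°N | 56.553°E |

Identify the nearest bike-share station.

Distances from 24.521°N, 56.562°E:
N1: 1.360 km
N2: 1.468 km
N3: 0.837 km
N4: 0.688 km
N5: 1.204 km
N6: 1.227 km
N7: 1.507 km
N8: 1.024 km
N9: 0.974 km
N10: 1.710 km
Minimum: N4 at 0.688 km.

N4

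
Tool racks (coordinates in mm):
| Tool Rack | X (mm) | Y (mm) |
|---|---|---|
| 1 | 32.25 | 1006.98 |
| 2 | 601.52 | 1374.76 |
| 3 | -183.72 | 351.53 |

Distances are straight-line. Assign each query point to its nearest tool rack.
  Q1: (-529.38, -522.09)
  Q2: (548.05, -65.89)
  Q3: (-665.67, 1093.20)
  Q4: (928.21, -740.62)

Q1→3; Q2→3; Q3→1; Q4→3

Q1 at (-529.38, -522.09):
  1: 1628.95 mm
  2: 2208.39 mm
  3: 939.52 mm
  → nearest: 3 (939.52 mm)
Q2 at (548.05, -65.89):
  1: 1190.42 mm
  2: 1441.64 mm
  3: 842.45 mm
  → nearest: 3 (842.45 mm)
Q3 at (-665.67, 1093.20):
  1: 703.23 mm
  2: 1298.09 mm
  3: 884.51 mm
  → nearest: 1 (703.23 mm)
Q4 at (928.21, -740.62):
  1: 1963.89 mm
  2: 2140.46 mm
  3: 1558.58 mm
  → nearest: 3 (1558.58 mm)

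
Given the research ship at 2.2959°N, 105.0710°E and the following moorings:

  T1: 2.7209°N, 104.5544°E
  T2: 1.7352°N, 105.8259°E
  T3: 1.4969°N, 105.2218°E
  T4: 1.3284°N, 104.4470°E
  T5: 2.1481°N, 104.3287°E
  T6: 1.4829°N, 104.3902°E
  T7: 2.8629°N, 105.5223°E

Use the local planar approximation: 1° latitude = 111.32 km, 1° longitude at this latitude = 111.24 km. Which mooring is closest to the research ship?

T1

Distances from 2.2959°N, 105.0710°E:
T1: 74.4361 km
T2: 104.6313 km
T3: 90.5127 km
T4: 128.1328 km
T5: 84.1967 km
T6: 118.0093 km
T7: 80.6489 km
Minimum: T1 at 74.4361 km.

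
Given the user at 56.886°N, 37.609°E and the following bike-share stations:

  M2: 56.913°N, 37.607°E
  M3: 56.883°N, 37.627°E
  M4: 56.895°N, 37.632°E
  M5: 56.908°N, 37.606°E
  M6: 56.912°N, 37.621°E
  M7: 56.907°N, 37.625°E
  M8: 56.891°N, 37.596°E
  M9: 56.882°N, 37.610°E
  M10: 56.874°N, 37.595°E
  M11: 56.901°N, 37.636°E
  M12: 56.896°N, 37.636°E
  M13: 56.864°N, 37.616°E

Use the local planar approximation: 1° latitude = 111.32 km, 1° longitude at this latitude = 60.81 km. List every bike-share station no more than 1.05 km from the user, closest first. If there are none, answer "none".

Distances from 56.886°N, 37.609°E:
M2: √((0.027·111.32)² + (-0.002·60.81)²) = √(9.03387 + 0.01479) = 3.008 km
M3: √((-0.003·111.32)² + (0.018·60.81)²) = √(0.11153 + 1.19811) = 1.144 km
M4: √((0.009·111.32)² + (0.023·60.81)²) = √(1.00376 + 1.95617) = 1.720 km
M5: √((0.022·111.32)² + (-0.003·60.81)²) = √(5.99780 + 0.03328) = 2.456 km
M6: √((0.026·111.32)² + (0.012·60.81)²) = √(8.37709 + 0.53249) = 2.985 km
M7: √((0.021·111.32)² + (0.016·60.81)²) = √(5.46493 + 0.94665) = 2.532 km
M8: √((0.005·111.32)² + (-0.013·60.81)²) = √(0.30980 + 0.62494) = 0.967 km
M9: √((-0.004·111.32)² + (0.001·60.81)²) = √(0.19827 + 0.00370) = 0.449 km
M10: √((-0.012·111.32)² + (-0.014·60.81)²) = √(1.78447 + 0.72478) = 1.584 km
M11: √((0.015·111.32)² + (0.027·60.81)²) = √(2.78823 + 2.69574) = 2.342 km
M12: √((0.010·111.32)² + (0.027·60.81)²) = √(1.23921 + 2.69574) = 1.984 km
M13: √((-0.022·111.32)² + (0.007·60.81)²) = √(5.99780 + 0.18119) = 2.486 km
Threshold 1.05 km: M9 (0.449 km), M8 (0.967 km) are within range.

M9, M8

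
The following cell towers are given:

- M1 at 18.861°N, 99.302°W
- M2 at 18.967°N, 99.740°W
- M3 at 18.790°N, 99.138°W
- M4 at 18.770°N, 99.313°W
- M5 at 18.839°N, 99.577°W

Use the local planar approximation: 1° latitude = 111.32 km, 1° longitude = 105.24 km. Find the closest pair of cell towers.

M1 and M4

Pairwise distances:
M1–M2: √((0.106·111.32)² + (-0.438·105.24)²) = √(139.23811 + 2124.76009) = 47.581 km
M1–M3: √((-0.071·111.32)² + (0.164·105.24)²) = √(62.46879 + 297.88551) = 18.983 km
M1–M4: √((-0.091·111.32)² + (-0.011·105.24)²) = √(102.61933 + 1.34013) = 10.196 km
M1–M5: √((-0.022·111.32)² + (-0.275·105.24)²) = √(5.99780 + 837.58148) = 29.044 km
M2–M3: √((-0.177·111.32)² + (0.602·105.24)²) = √(388.23343 + 4013.79014) = 66.348 km
M2–M4: √((-0.197·111.32)² + (0.427·105.24)²) = √(480.92665 + 2019.37711) = 50.003 km
M2–M5: √((-0.128·111.32)² + (0.163·105.24)²) = √(203.03286 + 294.26383) = 22.300 km
M3–M4: √((-0.020·111.32)² + (-0.175·105.24)²) = √(4.95686 + 339.18589) = 18.551 km
M3–M5: √((0.049·111.32)² + (-0.439·105.24)²) = √(29.75353 + 2134.47326) = 46.521 km
M4–M5: √((0.069·111.32)² + (-0.264·105.24)²) = √(58.99899 + 771.91509) = 28.826 km
Closest pair: M1–M4 at 10.196 km.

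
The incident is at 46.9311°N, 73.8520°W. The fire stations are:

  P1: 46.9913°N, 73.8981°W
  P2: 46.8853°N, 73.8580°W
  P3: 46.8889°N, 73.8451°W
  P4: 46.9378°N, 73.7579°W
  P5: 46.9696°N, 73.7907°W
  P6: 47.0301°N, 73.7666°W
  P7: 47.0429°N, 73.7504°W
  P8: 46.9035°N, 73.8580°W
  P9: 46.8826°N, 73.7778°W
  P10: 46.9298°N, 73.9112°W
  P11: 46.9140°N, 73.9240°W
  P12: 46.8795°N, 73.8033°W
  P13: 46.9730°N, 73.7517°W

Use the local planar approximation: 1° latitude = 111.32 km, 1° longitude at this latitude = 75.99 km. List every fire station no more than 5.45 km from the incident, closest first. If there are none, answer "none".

Distances from 46.9311°N, 73.8520°W:
P1: 7.5619 km
P2: 5.1188 km
P3: 4.7269 km
P4: 7.1895 km
P5: 6.3298 km
P6: 12.7894 km
P7: 14.6458 km
P8: 3.1061 km
P9: 7.8065 km
P10: 4.5009 km
P11: 5.7930 km
P12: 6.8330 km
P13: 8.9357 km
Threshold 5.45 km: P8 (3.1061 km), P10 (4.5009 km), P3 (4.7269 km), P2 (5.1188 km) are within range.

P8, P10, P3, P2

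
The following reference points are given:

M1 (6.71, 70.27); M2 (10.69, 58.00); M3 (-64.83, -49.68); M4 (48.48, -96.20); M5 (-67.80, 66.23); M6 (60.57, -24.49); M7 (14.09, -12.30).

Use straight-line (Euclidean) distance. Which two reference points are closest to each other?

Pairwise distances:
M1–M2: 12.90
M1–M3: 139.66
M1–M4: 171.63
M1–M5: 74.62
M1–M6: 109.00
M1–M7: 82.90
M2–M3: 131.52
M2–M4: 158.76
M2–M5: 78.92
M2–M6: 96.40
M2–M7: 70.38
M3–M4: 122.49
M3–M5: 115.95
M3–M6: 127.91
M3–M7: 87.32
M4–M5: 199.76
M4–M6: 72.72
M4–M7: 90.67
M5–M6: 157.19
M5–M7: 113.46
M6–M7: 48.05
Closest pair: M1–M2 at 12.90.

M1 and M2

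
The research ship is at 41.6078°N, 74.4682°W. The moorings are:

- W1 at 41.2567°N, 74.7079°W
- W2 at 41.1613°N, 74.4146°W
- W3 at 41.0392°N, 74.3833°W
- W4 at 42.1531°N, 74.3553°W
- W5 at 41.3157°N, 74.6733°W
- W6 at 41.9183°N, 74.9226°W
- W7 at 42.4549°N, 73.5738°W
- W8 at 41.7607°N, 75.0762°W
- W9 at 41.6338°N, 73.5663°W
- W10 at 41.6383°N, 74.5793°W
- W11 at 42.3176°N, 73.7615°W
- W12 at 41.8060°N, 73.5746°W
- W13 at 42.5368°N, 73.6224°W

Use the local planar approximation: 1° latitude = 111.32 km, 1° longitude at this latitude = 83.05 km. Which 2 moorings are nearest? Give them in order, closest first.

W10, W5

Distances from 41.6078°N, 74.4682°W:
W1: 43.8621 km
W2: 49.9033 km
W3: 63.6881 km
W4: 61.4227 km
W5: 36.7079 km
W6: 51.1750 km
W7: 120.0410 km
W8: 53.2860 km
W9: 74.9587 km
W10: 9.8317 km
W11: 98.4279 km
W12: 77.4238 km
W13: 125.0164 km
Sorted: W10 (9.8317 km) < W5 (36.7079 km) < W1 (43.8621 km) < W2 (49.9033 km) < …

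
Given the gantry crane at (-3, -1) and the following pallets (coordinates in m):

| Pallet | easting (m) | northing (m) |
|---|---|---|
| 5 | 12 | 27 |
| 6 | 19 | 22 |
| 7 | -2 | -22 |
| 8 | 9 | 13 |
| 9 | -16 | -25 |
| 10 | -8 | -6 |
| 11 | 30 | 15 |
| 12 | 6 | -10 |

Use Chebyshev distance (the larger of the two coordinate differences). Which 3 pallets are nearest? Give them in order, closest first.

10, 12, 8

Distances from (-3, -1):
5: max(|15|, |28|) = 28 m
6: max(|22|, |23|) = 23 m
7: max(|1|, |-21|) = 21 m
8: max(|12|, |14|) = 14 m
9: max(|-13|, |-24|) = 24 m
10: max(|-5|, |-5|) = 5 m
11: max(|33|, |16|) = 33 m
12: max(|9|, |-9|) = 9 m
Sorted: 10 (5 m) < 12 (9 m) < 8 (14 m) < 7 (21 m) < 6 (23 m) < …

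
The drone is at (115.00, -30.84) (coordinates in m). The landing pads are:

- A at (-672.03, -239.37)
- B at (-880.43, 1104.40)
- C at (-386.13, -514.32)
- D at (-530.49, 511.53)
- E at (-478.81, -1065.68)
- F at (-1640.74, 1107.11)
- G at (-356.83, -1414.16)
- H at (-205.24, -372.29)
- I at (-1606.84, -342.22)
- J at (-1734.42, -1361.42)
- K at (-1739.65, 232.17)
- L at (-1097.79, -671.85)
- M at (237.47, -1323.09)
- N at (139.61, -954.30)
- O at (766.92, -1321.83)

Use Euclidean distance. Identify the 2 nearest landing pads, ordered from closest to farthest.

H, C

Distances from (115.00, -30.84):
A: √((-787.03)² + (-208.53)²) = √(619416.2209 + 43484.7609) = 814.19 m
B: √((-995.43)² + (1135.24)²) = √(990880.8849 + 1288769.8576) = 1509.85 m
C: √((-501.13)² + (-483.48)²) = √(251131.2769 + 233752.9104) = 696.34 m
D: √((-645.49)² + (542.37)²) = √(416657.3401 + 294165.2169) = 843.10 m
E: √((-593.81)² + (-1034.84)²) = √(352610.3161 + 1070893.8256) = 1193.11 m
F: √((-1755.74)² + (1137.95)²) = √(3082622.9476 + 1294930.2025) = 2092.26 m
G: √((-471.83)² + (-1383.32)²) = √(222623.5489 + 1913574.2224) = 1461.57 m
H: √((-320.24)² + (-341.45)²) = √(102553.6576 + 116588.1025) = 468.13 m
I: √((-1721.84)² + (-311.38)²) = √(2964732.9856 + 96957.5044) = 1749.77 m
J: √((-1849.42)² + (-1330.58)²) = √(3420354.3364 + 1770443.1364) = 2278.33 m
K: √((-1854.65)² + (263.01)²) = √(3439726.6225 + 69174.2601) = 1873.21 m
L: √((-1212.79)² + (-641.01)²) = √(1470859.5841 + 410893.8201) = 1371.77 m
M: √((122.47)² + (-1292.25)²) = √(14998.9009 + 1669910.0625) = 1298.04 m
N: √((24.61)² + (-923.46)²) = √(605.6521 + 852778.3716) = 923.79 m
O: √((651.92)² + (-1290.99)²) = √(424999.6864 + 1666655.1801) = 1446.26 m
Sorted: H (468.13 m) < C (696.34 m) < A (814.19 m) < D (843.10 m) < …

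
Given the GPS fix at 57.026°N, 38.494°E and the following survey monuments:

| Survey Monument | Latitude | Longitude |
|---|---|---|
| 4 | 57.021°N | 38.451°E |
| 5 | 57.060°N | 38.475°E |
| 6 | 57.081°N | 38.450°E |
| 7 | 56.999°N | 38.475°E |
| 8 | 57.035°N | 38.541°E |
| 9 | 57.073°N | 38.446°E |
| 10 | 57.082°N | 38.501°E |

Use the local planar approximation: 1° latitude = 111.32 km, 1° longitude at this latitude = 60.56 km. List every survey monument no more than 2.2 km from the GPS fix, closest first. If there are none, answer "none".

Distances from 57.026°N, 38.494°E:
4: √((-0.005·111.32)² + (-0.043·60.56)²) = √(0.30980 + 6.78123) = 2.663 km
5: √((0.034·111.32)² + (-0.019·60.56)²) = √(14.32532 + 1.32397) = 3.956 km
6: √((0.055·111.32)² + (-0.044·60.56)²) = √(37.48623 + 7.10031) = 6.677 km
7: √((-0.027·111.32)² + (-0.019·60.56)²) = √(9.03387 + 1.32397) = 3.218 km
8: √((0.009·111.32)² + (0.047·60.56)²) = √(1.00376 + 8.10154) = 3.017 km
9: √((0.047·111.32)² + (-0.048·60.56)²) = √(27.37424 + 8.44995) = 5.985 km
10: √((0.056·111.32)² + (0.007·60.56)²) = √(38.86176 + 0.17971) = 6.248 km
Threshold 2.2 km: none within range.

none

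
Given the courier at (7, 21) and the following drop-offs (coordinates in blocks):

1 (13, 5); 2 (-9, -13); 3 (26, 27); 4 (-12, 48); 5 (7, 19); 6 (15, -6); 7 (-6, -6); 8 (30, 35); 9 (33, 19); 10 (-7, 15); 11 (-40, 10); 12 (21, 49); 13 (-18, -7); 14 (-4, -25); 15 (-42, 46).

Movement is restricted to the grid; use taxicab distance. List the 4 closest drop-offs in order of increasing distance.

Distances from (7, 21):
1: 22 blocks
2: 50 blocks
3: 25 blocks
4: 46 blocks
5: 2 blocks
6: 35 blocks
7: 40 blocks
8: 37 blocks
9: 28 blocks
10: 20 blocks
11: 58 blocks
12: 42 blocks
13: 53 blocks
14: 57 blocks
15: 74 blocks
Sorted: 5 (2 blocks) < 10 (20 blocks) < 1 (22 blocks) < 3 (25 blocks) < 9 (28 blocks) < 6 (35 blocks) < …

5, 10, 1, 3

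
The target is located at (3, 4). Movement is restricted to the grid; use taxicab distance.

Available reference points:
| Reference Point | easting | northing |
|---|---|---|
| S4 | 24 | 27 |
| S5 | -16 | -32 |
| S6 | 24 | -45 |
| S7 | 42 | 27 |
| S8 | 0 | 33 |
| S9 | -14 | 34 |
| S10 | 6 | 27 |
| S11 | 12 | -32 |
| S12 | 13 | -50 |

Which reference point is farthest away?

S6

Distances from (3, 4):
S4: 44
S5: 55
S6: 70
S7: 62
S8: 32
S9: 47
S10: 26
S11: 45
S12: 64
Maximum: S6 at 70.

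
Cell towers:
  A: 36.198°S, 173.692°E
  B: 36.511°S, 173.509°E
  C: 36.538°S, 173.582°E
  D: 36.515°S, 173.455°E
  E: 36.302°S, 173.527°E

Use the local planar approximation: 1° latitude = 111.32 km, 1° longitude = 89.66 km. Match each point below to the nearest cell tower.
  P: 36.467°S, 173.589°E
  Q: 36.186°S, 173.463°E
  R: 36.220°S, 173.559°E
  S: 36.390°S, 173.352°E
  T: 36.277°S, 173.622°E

P at 36.467°S, 173.589°E:
  A: √((0.269·111.32)² + (0.103·89.66)²) = √(896.70782 + 85.28486) = 31.337 km
  B: √((-0.044·111.32)² + (-0.080·89.66)²) = √(23.99119 + 51.44906) = 8.686 km
  C: √((-0.071·111.32)² + (-0.007·89.66)²) = √(62.46879 + 0.39391) = 7.929 km
  D: √((-0.048·111.32)² + (-0.134·89.66)²) = √(28.55150 + 144.34677) = 13.149 km
  E: √((0.165·111.32)² + (-0.062·89.66)²) = √(337.37608 + 30.90159) = 19.191 km
  → nearest: C (7.929 km)
Q at 36.186°S, 173.463°E:
  A: √((-0.012·111.32)² + (0.229·89.66)²) = √(1.78447 + 421.56877) = 20.576 km
  B: √((-0.325·111.32)² + (0.046·89.66)²) = √(1308.92004 + 17.01035) = 36.413 km
  C: √((-0.352·111.32)² + (0.119·89.66)²) = √(1535.43601 + 113.83908) = 40.611 km
  D: √((-0.329·111.32)² + (-0.008·89.66)²) = √(1341.33789 + 0.51449) = 36.631 km
  E: √((-0.116·111.32)² + (0.064·89.66)²) = √(166.74867 + 32.92740) = 14.131 km
  → nearest: E (14.131 km)
R at 36.220°S, 173.559°E:
  A: √((0.022·111.32)² + (0.133·89.66)²) = √(5.99780 + 142.20038) = 12.174 km
  B: √((-0.291·111.32)² + (-0.050·89.66)²) = √(1049.37901 + 20.09729) = 32.703 km
  C: √((-0.318·111.32)² + (0.023·89.66)²) = √(1253.14301 + 4.25259) = 35.460 km
  D: √((-0.295·111.32)² + (-0.104·89.66)²) = √(1078.42619 + 86.94891) = 34.138 km
  E: √((-0.082·111.32)² + (-0.032·89.66)²) = √(83.32477 + 8.23185) = 9.569 km
  → nearest: E (9.569 km)
S at 36.390°S, 173.352°E:
  A: √((0.192·111.32)² + (0.340·89.66)²) = √(456.82394 + 929.29864) = 37.231 km
  B: √((-0.121·111.32)² + (0.157·89.66)²) = √(181.43336 + 198.15123) = 19.483 km
  C: √((-0.148·111.32)² + (0.230·89.66)²) = √(271.43749 + 425.25864) = 26.395 km
  D: √((-0.125·111.32)² + (0.103·89.66)²) = √(193.62722 + 85.28486) = 16.701 km
  E: √((0.088·111.32)² + (0.175·89.66)²) = √(95.96475 + 246.19179) = 18.497 km
  → nearest: D (16.701 km)
T at 36.277°S, 173.622°E:
  A: √((0.079·111.32)² + (0.070·89.66)²) = √(77.33936 + 39.39069) = 10.804 km
  B: √((-0.234·111.32)² + (-0.113·89.66)²) = √(678.54415 + 102.64891) = 27.950 km
  C: √((-0.261·111.32)² + (-0.040·89.66)²) = √(844.16513 + 12.86226) = 29.275 km
  D: √((-0.238·111.32)² + (-0.167·89.66)²) = √(701.94051 + 224.19732) = 30.433 km
  E: √((-0.025·111.32)² + (-0.095·89.66)²) = √(7.74509 + 72.55121) = 8.961 km
  → nearest: E (8.961 km)

P→C; Q→E; R→E; S→D; T→E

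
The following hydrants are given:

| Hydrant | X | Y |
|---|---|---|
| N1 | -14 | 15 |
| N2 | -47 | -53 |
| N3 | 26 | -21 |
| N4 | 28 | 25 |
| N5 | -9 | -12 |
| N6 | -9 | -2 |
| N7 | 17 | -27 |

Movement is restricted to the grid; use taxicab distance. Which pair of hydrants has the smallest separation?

Pairwise distances:
N1–N2: |-33| + |-68| = 33 + 68 = 101
N1–N3: |40| + |-36| = 40 + 36 = 76
N1–N4: |42| + |10| = 42 + 10 = 52
N1–N5: |5| + |-27| = 5 + 27 = 32
N1–N6: |5| + |-17| = 5 + 17 = 22
N1–N7: |31| + |-42| = 31 + 42 = 73
N2–N3: |73| + |32| = 73 + 32 = 105
N2–N4: |75| + |78| = 75 + 78 = 153
N2–N5: |38| + |41| = 38 + 41 = 79
N2–N6: |38| + |51| = 38 + 51 = 89
N2–N7: |64| + |26| = 64 + 26 = 90
N3–N4: |2| + |46| = 2 + 46 = 48
N3–N5: |-35| + |9| = 35 + 9 = 44
N3–N6: |-35| + |19| = 35 + 19 = 54
N3–N7: |-9| + |-6| = 9 + 6 = 15
N4–N5: |-37| + |-37| = 37 + 37 = 74
N4–N6: |-37| + |-27| = 37 + 27 = 64
N4–N7: |-11| + |-52| = 11 + 52 = 63
N5–N6: |0| + |10| = 0 + 10 = 10
N5–N7: |26| + |-15| = 26 + 15 = 41
N6–N7: |26| + |-25| = 26 + 25 = 51
Closest pair: N5–N6 at 10.

N5 and N6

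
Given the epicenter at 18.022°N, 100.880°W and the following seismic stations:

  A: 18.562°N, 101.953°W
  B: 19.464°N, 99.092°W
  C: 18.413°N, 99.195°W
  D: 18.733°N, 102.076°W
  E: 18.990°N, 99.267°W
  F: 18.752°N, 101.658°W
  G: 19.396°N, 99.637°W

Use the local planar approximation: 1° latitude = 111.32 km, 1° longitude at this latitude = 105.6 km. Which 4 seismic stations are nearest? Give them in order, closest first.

Distances from 18.022°N, 100.880°W:
A: √((0.540·111.32)² + (-1.073·105.6)²) = √(3613.54872 + 12838.88416) = 128.267 km
B: √((1.442·111.32)² + (1.788·105.6)²) = √(25767.77479 + 35650.27344) = 247.827 km
C: √((0.391·111.32)² + (1.685·105.6)²) = √(1894.52312 + 31661.22010) = 183.182 km
D: √((0.711·111.32)² + (-1.196·105.6)²) = √(6264.48822 + 15951.08377) = 149.049 km
E: √((0.968·111.32)² + (1.613·105.6)²) = √(11611.73484 + 29013.26276) = 201.556 km
F: √((0.730·111.32)² + (-0.778·105.6)²) = √(6603.77268 + 6749.73979) = 115.557 km
G: √((1.374·111.32)² + (1.243·105.6)²) = √(23394.82823 + 17229.39762) = 201.555 km
Sorted: F (115.557 km) < A (128.267 km) < D (149.049 km) < C (183.182 km) < G (201.555 km) < E (201.556 km) < …

F, A, D, C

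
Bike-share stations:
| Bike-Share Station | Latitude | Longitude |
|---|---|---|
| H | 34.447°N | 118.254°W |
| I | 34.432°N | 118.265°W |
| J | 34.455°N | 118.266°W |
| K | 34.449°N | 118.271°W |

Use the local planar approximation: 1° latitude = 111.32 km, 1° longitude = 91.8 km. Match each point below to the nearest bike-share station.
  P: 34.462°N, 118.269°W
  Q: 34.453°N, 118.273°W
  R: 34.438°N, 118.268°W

P at 34.462°N, 118.269°W:
  H: √((-0.015·111.32)² + (0.015·91.8)²) = √(2.78823 + 1.89613) = 2.164 km
  I: √((-0.030·111.32)² + (0.004·91.8)²) = √(11.15293 + 0.13484) = 3.360 km
  J: √((-0.007·111.32)² + (0.003·91.8)²) = √(0.60721 + 0.07585) = 0.826 km
  K: √((-0.013·111.32)² + (-0.002·91.8)²) = √(2.09427 + 0.03371) = 1.459 km
  → nearest: J (0.826 km)
Q at 34.453°N, 118.273°W:
  H: √((-0.006·111.32)² + (0.019·91.8)²) = √(0.44612 + 3.04223) = 1.868 km
  I: √((-0.021·111.32)² + (0.008·91.8)²) = √(5.46493 + 0.53934) = 2.450 km
  J: √((0.002·111.32)² + (0.007·91.8)²) = √(0.04957 + 0.41293) = 0.680 km
  K: √((-0.004·111.32)² + (0.002·91.8)²) = √(0.19827 + 0.03371) = 0.482 km
  → nearest: K (0.482 km)
R at 34.438°N, 118.268°W:
  H: √((0.009·111.32)² + (0.014·91.8)²) = √(1.00376 + 1.65174) = 1.630 km
  I: √((-0.006·111.32)² + (0.003·91.8)²) = √(0.44612 + 0.07585) = 0.722 km
  J: √((0.017·111.32)² + (0.002·91.8)²) = √(3.58133 + 0.03371) = 1.901 km
  K: √((0.011·111.32)² + (-0.003·91.8)²) = √(1.49945 + 0.07585) = 1.255 km
  → nearest: I (0.722 km)

P→J; Q→K; R→I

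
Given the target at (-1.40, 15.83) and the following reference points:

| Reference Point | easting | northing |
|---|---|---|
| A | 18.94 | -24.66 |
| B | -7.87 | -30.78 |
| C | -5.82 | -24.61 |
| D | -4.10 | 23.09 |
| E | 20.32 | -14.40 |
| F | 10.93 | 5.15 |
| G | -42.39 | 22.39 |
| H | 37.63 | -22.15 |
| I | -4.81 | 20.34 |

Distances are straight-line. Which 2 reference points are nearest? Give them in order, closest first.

Distances from (-1.40, 15.83):
A: 45.31
B: 47.06
C: 40.68
D: 7.75
E: 37.22
F: 16.31
G: 41.51
H: 54.46
I: 5.65
Sorted: I (5.65) < D (7.75) < F (16.31) < E (37.22) < …

I, D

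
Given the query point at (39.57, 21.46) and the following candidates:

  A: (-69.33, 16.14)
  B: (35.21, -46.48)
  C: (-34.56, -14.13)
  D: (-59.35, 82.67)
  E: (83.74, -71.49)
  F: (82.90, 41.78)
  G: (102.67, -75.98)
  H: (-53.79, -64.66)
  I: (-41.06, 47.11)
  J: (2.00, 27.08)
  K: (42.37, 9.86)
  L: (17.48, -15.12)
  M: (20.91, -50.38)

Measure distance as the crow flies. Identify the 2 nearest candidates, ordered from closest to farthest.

Distances from (39.57, 21.46):
A: √((-108.90)² + (-5.32)²) = √(11859.2100 + 28.3024) = 109.03
B: √((-4.36)² + (-67.94)²) = √(19.0096 + 4615.8436) = 68.08
C: √((-74.13)² + (-35.59)²) = √(5495.2569 + 1266.6481) = 82.23
D: √((-98.92)² + (61.21)²) = √(9785.1664 + 3746.6641) = 116.33
E: √((44.17)² + (-92.95)²) = √(1950.9889 + 8639.7025) = 102.91
F: √((43.33)² + (20.32)²) = √(1877.4889 + 412.9024) = 47.86
G: √((63.10)² + (-97.44)²) = √(3981.6100 + 9494.5536) = 116.09
H: √((-93.36)² + (-86.12)²) = √(8716.0896 + 7416.6544) = 127.01
I: √((-80.63)² + (25.65)²) = √(6501.1969 + 657.9225) = 84.61
J: √((-37.57)² + (5.62)²) = √(1411.5049 + 31.5844) = 37.99
K: √((2.80)² + (-11.60)²) = √(7.8400 + 134.5600) = 11.93
L: √((-22.09)² + (-36.58)²) = √(487.9681 + 1338.0964) = 42.73
M: √((-18.66)² + (-71.84)²) = √(348.1956 + 5160.9856) = 74.22
Sorted: K (11.93) < J (37.99) < L (42.73) < F (47.86) < …

K, J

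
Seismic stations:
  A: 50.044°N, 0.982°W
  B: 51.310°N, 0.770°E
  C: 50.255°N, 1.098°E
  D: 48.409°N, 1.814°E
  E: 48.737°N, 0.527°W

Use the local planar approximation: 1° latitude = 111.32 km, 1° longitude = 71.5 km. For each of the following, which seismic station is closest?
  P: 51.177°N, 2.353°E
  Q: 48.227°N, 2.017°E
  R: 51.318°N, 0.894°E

P at 51.177°N, 2.353°E:
  A: √((-1.133·111.32)² + (-3.335·71.5)²) = √(15907.65689 + 56859.59476) = 269.754 km
  B: √((0.133·111.32)² + (-1.583·71.5)²) = √(219.20461 + 12810.73104) = 114.149 km
  C: √((-0.922·111.32)² + (-1.255·71.5)²) = √(10534.36198 + 8051.92156) = 136.332 km
  D: √((-2.768·111.32)² + (-0.539·71.5)²) = √(94946.41405 + 1485.21598) = 310.534 km
  E: √((-2.440·111.32)² + (-2.880·71.5)²) = √(73777.85899 + 42403.04640) = 340.853 km
  → nearest: B (114.149 km)
Q at 48.227°N, 2.017°E:
  A: √((1.817·111.32)² + (-2.999·71.5)²) = √(40912.52182 + 45979.58161) = 294.775 km
  B: √((3.083·111.32)² + (-1.247·71.5)²) = √(117785.93798 + 7949.59476) = 354.592 km
  C: √((2.028·111.32)² + (-0.919·71.5)²) = √(50966.20499 + 4317.60697) = 235.125 km
  D: √((0.182·111.32)² + (-0.203·71.5)²) = √(410.47732 + 210.67071) = 24.923 km
  E: √((0.510·111.32)² + (-2.544·71.5)²) = √(3223.19624 + 33086.15482) = 190.550 km
  → nearest: D (24.923 km)
R at 51.318°N, 0.894°E:
  A: √((-1.274·111.32)² + (-1.876·71.5)²) = √(20113.38892 + 17991.92996) = 195.206 km
  B: √((-0.008·111.32)² + (-0.124·71.5)²) = √(0.79310 + 78.60596) = 8.911 km
  C: √((-1.063·111.32)² + (0.204·71.5)²) = √(14002.73676 + 212.75140) = 119.229 km
  D: √((-2.909·111.32)² + (0.920·71.5)²) = √(104865.79118 + 4327.00840) = 330.443 km
  E: √((-2.581·111.32)² + (-1.421·71.5)²) = √(82551.01252 + 10322.86480) = 304.752 km
  → nearest: B (8.911 km)

P→B; Q→D; R→B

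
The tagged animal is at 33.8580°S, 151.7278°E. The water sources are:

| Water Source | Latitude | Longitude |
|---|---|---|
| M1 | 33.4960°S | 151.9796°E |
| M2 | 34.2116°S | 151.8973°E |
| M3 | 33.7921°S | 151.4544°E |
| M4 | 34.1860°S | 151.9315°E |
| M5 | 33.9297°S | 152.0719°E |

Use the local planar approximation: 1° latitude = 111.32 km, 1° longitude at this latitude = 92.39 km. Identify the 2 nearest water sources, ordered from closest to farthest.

Distances from 33.8580°S, 151.7278°E:
M1: √((0.3620·111.32)² + (0.2518·92.39)²) = √(1623.915909 + 541.204483) = 46.5309 km
M2: √((-0.3536·111.32)² + (0.1695·92.39)²) = √(1549.426245 + 245.238889) = 42.3635 km
M3: √((0.0659·111.32)² + (-0.2734·92.39)²) = √(53.816720 + 638.038602) = 26.3031 km
M4: √((-0.3280·111.32)² + (0.2037·92.39)²) = √(1333.196248 + 354.186491) = 41.0778 km
M5: √((-0.0717·111.32)² + (0.3441·92.39)²) = √(63.706641 + 1010.693050) = 32.7780 km
Sorted: M3 (26.3031 km) < M5 (32.7780 km) < M4 (41.0778 km) < M2 (42.3635 km) < …

M3, M5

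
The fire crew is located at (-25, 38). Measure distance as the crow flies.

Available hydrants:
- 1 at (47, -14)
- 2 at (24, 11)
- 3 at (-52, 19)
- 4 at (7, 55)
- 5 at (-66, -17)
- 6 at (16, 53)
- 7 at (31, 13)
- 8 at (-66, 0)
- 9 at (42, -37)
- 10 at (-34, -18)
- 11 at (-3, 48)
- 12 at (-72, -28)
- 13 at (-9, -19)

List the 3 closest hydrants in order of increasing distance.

Distances from (-25, 38):
1: √((72)² + (-52)²) = √(5184.0000 + 2704.0000) = 88.81
2: √((49)² + (-27)²) = √(2401.0000 + 729.0000) = 55.95
3: √((-27)² + (-19)²) = √(729.0000 + 361.0000) = 33.02
4: √((32)² + (17)²) = √(1024.0000 + 289.0000) = 36.24
5: √((-41)² + (-55)²) = √(1681.0000 + 3025.0000) = 68.60
6: √((41)² + (15)²) = √(1681.0000 + 225.0000) = 43.66
7: √((56)² + (-25)²) = √(3136.0000 + 625.0000) = 61.33
8: √((-41)² + (-38)²) = √(1681.0000 + 1444.0000) = 55.90
9: √((67)² + (-75)²) = √(4489.0000 + 5625.0000) = 100.57
10: √((-9)² + (-56)²) = √(81.0000 + 3136.0000) = 56.72
11: √((22)² + (10)²) = √(484.0000 + 100.0000) = 24.17
12: √((-47)² + (-66)²) = √(2209.0000 + 4356.0000) = 81.02
13: √((16)² + (-57)²) = √(256.0000 + 3249.0000) = 59.20
Sorted: 11 (24.17) < 3 (33.02) < 4 (36.24) < 6 (43.66) < 8 (55.90) < …

11, 3, 4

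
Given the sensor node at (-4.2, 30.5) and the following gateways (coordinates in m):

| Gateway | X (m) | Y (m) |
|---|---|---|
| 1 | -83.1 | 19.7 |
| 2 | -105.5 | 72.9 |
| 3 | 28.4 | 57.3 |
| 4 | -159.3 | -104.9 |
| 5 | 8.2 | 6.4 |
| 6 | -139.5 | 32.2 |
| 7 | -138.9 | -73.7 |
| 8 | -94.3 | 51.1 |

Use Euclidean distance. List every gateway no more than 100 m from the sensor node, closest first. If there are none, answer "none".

Distances from (-4.2, 30.5):
1: 79.6 m
2: 109.8 m
3: 42.2 m
4: 205.9 m
5: 27.1 m
6: 135.3 m
7: 170.3 m
8: 92.4 m
Threshold 100 m: 5 (27.1 m), 3 (42.2 m), 1 (79.6 m), 8 (92.4 m) are within range.

5, 3, 1, 8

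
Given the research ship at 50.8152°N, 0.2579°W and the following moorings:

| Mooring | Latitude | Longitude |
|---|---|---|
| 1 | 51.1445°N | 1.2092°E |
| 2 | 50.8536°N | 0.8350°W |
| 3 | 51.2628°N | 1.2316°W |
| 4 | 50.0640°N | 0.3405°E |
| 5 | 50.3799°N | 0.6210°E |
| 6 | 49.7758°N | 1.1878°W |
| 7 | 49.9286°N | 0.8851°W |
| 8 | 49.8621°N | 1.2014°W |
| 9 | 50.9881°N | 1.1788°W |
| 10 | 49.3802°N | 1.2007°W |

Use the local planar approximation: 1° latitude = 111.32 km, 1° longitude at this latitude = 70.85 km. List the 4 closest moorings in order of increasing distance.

Distances from 50.8152°N, 0.2579°W:
1: 110.2186 km
2: 41.1104 km
3: 85.0992 km
4: 93.7570 km
5: 78.9031 km
6: 133.1484 km
7: 108.2387 km
8: 125.4015 km
9: 68.0255 km
10: 173.1476 km
Sorted: 2 (41.1104 km) < 9 (68.0255 km) < 5 (78.9031 km) < 3 (85.0992 km) < 4 (93.7570 km) < 7 (108.2387 km) < …

2, 9, 5, 3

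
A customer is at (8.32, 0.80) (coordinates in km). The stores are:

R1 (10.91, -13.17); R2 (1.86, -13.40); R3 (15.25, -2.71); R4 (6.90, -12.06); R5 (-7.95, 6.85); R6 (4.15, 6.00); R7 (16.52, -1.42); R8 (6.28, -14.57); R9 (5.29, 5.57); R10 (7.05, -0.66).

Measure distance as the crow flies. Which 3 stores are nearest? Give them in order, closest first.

Distances from (8.32, 0.80):
R1: 14.21 km
R2: 15.60 km
R3: 7.77 km
R4: 12.94 km
R5: 17.36 km
R6: 6.67 km
R7: 8.50 km
R8: 15.50 km
R9: 5.65 km
R10: 1.94 km
Sorted: R10 (1.94 km) < R9 (5.65 km) < R6 (6.67 km) < R3 (7.77 km) < R7 (8.50 km) < …

R10, R9, R6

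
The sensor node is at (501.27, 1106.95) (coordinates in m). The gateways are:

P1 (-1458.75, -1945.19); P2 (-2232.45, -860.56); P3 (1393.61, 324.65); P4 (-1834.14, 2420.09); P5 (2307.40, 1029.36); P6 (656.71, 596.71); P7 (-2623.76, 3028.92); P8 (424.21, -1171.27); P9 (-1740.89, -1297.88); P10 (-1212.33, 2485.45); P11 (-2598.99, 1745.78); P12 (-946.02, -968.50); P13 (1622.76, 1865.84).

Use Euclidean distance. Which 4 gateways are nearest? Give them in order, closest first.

Distances from (501.27, 1106.95):
P1: √((-1960.02)² + (-3052.14)²) = √(3841678.4004 + 9315558.5796) = 3627.29 m
P2: √((-2733.72)² + (-1967.51)²) = √(7473225.0384 + 3871095.6001) = 3368.13 m
P3: √((892.34)² + (-782.30)²) = √(796270.6756 + 611993.2900) = 1186.70 m
P4: √((-2335.41)² + (1313.14)²) = √(5454139.8681 + 1724336.6596) = 2679.27 m
P5: √((1806.13)² + (-77.59)²) = √(3262105.5769 + 6020.2081) = 1807.80 m
P6: √((155.44)² + (-510.24)²) = √(24161.5936 + 260344.8576) = 533.39 m
P7: √((-3125.03)² + (1921.97)²) = √(9765812.5009 + 3693968.6809) = 3668.76 m
P8: √((-77.06)² + (-2278.22)²) = √(5938.2436 + 5190286.3684) = 2279.52 m
P9: √((-2242.16)² + (-2404.83)²) = √(5027281.4656 + 5783207.3289) = 3287.93 m
P10: √((-1713.60)² + (1378.50)²) = √(2936424.9600 + 1900262.2500) = 2199.25 m
P11: √((-3100.26)² + (638.83)²) = √(9611612.0676 + 408103.7689) = 3165.39 m
P12: √((-1447.29)² + (-2075.45)²) = √(2094648.3441 + 4307492.7025) = 2530.25 m
P13: √((1121.49)² + (758.89)²) = √(1257739.8201 + 575914.0321) = 1354.12 m
Sorted: P6 (533.39 m) < P3 (1186.70 m) < P13 (1354.12 m) < P5 (1807.80 m) < P10 (2199.25 m) < P8 (2279.52 m) < …

P6, P3, P13, P5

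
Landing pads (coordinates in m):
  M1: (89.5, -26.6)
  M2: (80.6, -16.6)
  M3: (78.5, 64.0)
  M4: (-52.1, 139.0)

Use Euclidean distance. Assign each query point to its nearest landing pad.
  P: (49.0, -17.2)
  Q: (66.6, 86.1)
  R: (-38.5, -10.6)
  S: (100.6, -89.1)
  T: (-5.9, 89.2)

P→M2; Q→M3; R→M2; S→M1; T→M4

P at (49.0, -17.2):
  M1: √((40.5)² + (-9.4)²) = √(1640.250 + 88.360) = 41.6 m
  M2: √((31.6)² + (0.6)²) = √(998.560 + 0.360) = 31.6 m
  M3: √((29.5)² + (81.2)²) = √(870.250 + 6593.440) = 86.4 m
  M4: √((-101.1)² + (156.2)²) = √(10221.210 + 24398.440) = 186.1 m
  → nearest: M2 (31.6 m)
Q at (66.6, 86.1):
  M1: √((22.9)² + (-112.7)²) = √(524.410 + 12701.290) = 115.0 m
  M2: √((14.0)² + (-102.7)²) = √(196.000 + 10547.290) = 103.6 m
  M3: √((11.9)² + (-22.1)²) = √(141.610 + 488.410) = 25.1 m
  M4: √((-118.7)² + (52.9)²) = √(14089.690 + 2798.410) = 130.0 m
  → nearest: M3 (25.1 m)
R at (-38.5, -10.6):
  M1: √((128.0)² + (-16.0)²) = √(16384.000 + 256.000) = 129.0 m
  M2: √((119.1)² + (-6.0)²) = √(14184.810 + 36.000) = 119.3 m
  M3: √((117.0)² + (74.6)²) = √(13689.000 + 5565.160) = 138.8 m
  M4: √((-13.6)² + (149.6)²) = √(184.960 + 22380.160) = 150.2 m
  → nearest: M2 (119.3 m)
S at (100.6, -89.1):
  M1: √((-11.1)² + (62.5)²) = √(123.210 + 3906.250) = 63.5 m
  M2: √((-20.0)² + (72.5)²) = √(400.000 + 5256.250) = 75.2 m
  M3: √((-22.1)² + (153.1)²) = √(488.410 + 23439.610) = 154.7 m
  M4: √((-152.7)² + (228.1)²) = √(23317.290 + 52029.610) = 274.5 m
  → nearest: M1 (63.5 m)
T at (-5.9, 89.2):
  M1: √((95.4)² + (-115.8)²) = √(9101.160 + 13409.640) = 150.0 m
  M2: √((86.5)² + (-105.8)²) = √(7482.250 + 11193.640) = 136.7 m
  M3: √((84.4)² + (-25.2)²) = √(7123.360 + 635.040) = 88.1 m
  M4: √((-46.2)² + (49.8)²) = √(2134.440 + 2480.040) = 67.9 m
  → nearest: M4 (67.9 m)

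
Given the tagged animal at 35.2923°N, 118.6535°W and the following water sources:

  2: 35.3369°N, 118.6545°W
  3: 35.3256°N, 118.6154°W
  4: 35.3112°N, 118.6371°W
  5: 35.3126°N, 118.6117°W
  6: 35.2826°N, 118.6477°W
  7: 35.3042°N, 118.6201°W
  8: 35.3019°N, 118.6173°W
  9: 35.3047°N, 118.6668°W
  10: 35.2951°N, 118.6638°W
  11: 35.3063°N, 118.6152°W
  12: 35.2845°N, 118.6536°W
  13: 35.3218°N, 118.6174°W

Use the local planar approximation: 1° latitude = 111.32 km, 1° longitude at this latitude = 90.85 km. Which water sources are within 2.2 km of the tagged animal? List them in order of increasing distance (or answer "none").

12, 10, 6, 9

Distances from 35.2923°N, 118.6535°W:
2: 4.9657 km
3: 5.0718 km
4: 2.5781 km
5: 4.4190 km
6: 1.2015 km
7: 3.3109 km
8: 3.4580 km
9: 1.8345 km
10: 0.9863 km
11: 3.8126 km
12: 0.8683 km
13: 4.6412 km
Threshold 2.2 km: 12 (0.8683 km), 10 (0.9863 km), 6 (1.2015 km), 9 (1.8345 km) are within range.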